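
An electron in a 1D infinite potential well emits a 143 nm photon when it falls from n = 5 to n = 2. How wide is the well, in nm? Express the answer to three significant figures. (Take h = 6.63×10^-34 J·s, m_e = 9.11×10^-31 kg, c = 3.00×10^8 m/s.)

The photon carries ΔE = hc/λ = 6.63×10^-34·3.00×10^8/1.43×10^-7 m = 1.391×10^-18 J.
Since ΔE = (5² − 2²)E_1, E_1 = 6.624×10^-20 J, and L = h/√(8m_eE_1) = 9.54×10^-10 m = 0.954 nm.

L = 0.954 nm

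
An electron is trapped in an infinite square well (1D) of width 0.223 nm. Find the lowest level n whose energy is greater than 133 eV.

E_1 = h²/(8m_eL²) = 1.212×10^-18 J = 7.566 eV.
Need n² > 133/7.566 = 17.58, i.e. n > 4.193.
The smallest integer satisfying this is n = 5.

n = 5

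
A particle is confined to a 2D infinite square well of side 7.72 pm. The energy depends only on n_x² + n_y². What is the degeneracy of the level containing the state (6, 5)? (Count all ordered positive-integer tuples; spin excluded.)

degeneracy = 2

The level has n_x² + n_y² = 61. The ordered positive-integer solutions are (5, 6), (6, 5).
That gives 2 states.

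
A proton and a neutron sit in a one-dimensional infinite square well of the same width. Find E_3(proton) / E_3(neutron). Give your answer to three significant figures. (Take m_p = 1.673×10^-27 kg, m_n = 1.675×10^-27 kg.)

1.00

E_n ∝ 1/m at fixed n and L, so the ratio is m_n/m_p = 1.675×10^-27/1.673×10^-27 = 1.00.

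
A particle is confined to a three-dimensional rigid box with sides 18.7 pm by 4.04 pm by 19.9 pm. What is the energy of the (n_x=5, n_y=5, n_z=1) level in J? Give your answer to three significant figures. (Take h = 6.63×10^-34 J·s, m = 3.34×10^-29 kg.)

For a 3D rectangular well E = (h²/8m)·Σ n_i²/L_i² = (6.63×10^-34)²/(8·3.34×10^-29) · [5²/(18.7 pm)² + 5²/(4.04 pm)² + 1²/(19.9 pm)²].
Evaluating gives E = 2.64×10^-15 J.

E = 2.64×10^-15 J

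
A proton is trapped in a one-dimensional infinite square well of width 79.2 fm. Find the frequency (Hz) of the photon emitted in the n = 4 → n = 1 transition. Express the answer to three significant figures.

E_1 = h²/(8m_pL²) = 5.230×10^-15 J and ΔE = (4² − 1²)E_1 = 7.845×10^-14 J.
f = ΔE/h = 7.845×10^-14/6.626×10^-34 = 1.18×10^20 Hz.

f = 1.18×10^20 Hz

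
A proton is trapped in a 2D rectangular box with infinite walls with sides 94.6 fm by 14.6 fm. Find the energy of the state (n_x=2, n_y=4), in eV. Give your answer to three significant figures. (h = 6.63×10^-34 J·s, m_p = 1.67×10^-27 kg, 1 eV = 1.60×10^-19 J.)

For a 2D rectangular well E = (h²/8m_p)·Σ n_i²/L_i² = (6.63×10^-34)²/(8·1.67×10^-27) · [2²/(94.6 fm)² + 4²/(14.6 fm)²].
Evaluating gives E = 2.484×10^-12 J = 1.55×10^7 eV.

E = 1.55×10^7 eV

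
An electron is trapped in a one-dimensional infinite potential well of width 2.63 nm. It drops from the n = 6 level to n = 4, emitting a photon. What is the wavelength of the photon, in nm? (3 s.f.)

λ = 1.14×10^3 nm

E_1 = h²/(8m_eL²) = 8.710×10^-21 J, so ΔE = (6² − 4²)E_1 = 1.742×10^-19 J.
λ = hc/ΔE = (6.626×10^-34·2.998×10^8)/1.742×10^-19 = 1.14×10^-6 m = 1.14×10^3 nm.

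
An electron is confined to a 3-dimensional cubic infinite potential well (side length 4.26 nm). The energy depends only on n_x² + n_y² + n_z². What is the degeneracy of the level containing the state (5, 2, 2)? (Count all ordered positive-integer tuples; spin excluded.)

degeneracy = 6

The level has n_x² + n_y² + n_z² = 33. The ordered positive-integer solutions are (1, 4, 4), (2, 2, 5), (2, 5, 2), (4, 1, 4), (4, 4, 1), (5, 2, 2).
That gives 6 states.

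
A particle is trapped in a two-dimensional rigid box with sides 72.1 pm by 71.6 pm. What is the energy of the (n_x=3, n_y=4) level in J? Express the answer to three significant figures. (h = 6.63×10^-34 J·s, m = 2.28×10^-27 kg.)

For a 2D rectangular well E = (h²/8m)·Σ n_i²/L_i² = (6.63×10^-34)²/(8·2.28×10^-27) · [3²/(72.1 pm)² + 4²/(71.6 pm)²].
Evaluating gives E = 1.17×10^-19 J.

E = 1.17×10^-19 J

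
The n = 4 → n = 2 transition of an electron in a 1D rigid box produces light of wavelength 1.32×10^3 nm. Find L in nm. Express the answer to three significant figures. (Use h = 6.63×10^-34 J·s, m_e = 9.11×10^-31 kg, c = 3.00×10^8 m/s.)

The photon carries ΔE = hc/λ = 6.63×10^-34·3.00×10^8/1.32×10^-6 m = 1.507×10^-19 J.
Since ΔE = (4² − 2²)E_1, E_1 = 1.256×10^-20 J, and L = h/√(8m_eE_1) = 2.19×10^-9 m = 2.19 nm.

L = 2.19 nm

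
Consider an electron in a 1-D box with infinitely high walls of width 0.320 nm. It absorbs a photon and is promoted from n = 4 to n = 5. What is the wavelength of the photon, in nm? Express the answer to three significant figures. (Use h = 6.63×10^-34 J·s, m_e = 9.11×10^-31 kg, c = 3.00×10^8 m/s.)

λ = 37.5 nm

E_1 = h²/(8m_eL²) = 5.890×10^-19 J, so ΔE = (5² − 4²)E_1 = 5.301×10^-18 J.
λ = hc/ΔE = (6.63×10^-34·3.00×10^8)/5.301×10^-18 = 3.75×10^-8 m = 37.5 nm.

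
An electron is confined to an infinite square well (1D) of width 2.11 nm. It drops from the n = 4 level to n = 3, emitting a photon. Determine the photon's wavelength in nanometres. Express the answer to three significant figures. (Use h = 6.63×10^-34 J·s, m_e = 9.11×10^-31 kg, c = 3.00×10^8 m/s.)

λ = 2.10×10^3 nm

E_1 = h²/(8m_eL²) = 1.355×10^-20 J, so ΔE = (4² − 3²)E_1 = 9.485×10^-20 J.
λ = hc/ΔE = (6.63×10^-34·3.00×10^8)/9.485×10^-20 = 2.10×10^-6 m = 2.10×10^3 nm.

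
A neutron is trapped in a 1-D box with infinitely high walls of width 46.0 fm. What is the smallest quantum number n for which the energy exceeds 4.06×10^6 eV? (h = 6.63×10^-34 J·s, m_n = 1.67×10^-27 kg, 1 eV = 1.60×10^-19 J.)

n = 7

E_1 = h²/(8m_nL²) = 1.555×10^-14 J = 9.719×10^4 eV.
Need n² > 4.06×10^6/9.719×10^4 = 41.77, i.e. n > 6.463.
The smallest integer satisfying this is n = 7.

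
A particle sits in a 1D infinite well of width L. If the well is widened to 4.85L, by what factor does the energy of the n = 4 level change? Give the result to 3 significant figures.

0.0425

E_n ∝ 1/L², so the energy scales by 1/4.85² = 0.0425.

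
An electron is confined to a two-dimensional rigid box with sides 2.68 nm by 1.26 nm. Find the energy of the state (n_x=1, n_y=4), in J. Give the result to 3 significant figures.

E = 6.16×10^-19 J

For a 2D rectangular well E = (h²/8m_e)·Σ n_i²/L_i² = (6.626×10^-34)²/(8·9.109×10^-31) · [1²/(2.68 nm)² + 4²/(1.26 nm)²].
Evaluating gives E = 6.16×10^-19 J.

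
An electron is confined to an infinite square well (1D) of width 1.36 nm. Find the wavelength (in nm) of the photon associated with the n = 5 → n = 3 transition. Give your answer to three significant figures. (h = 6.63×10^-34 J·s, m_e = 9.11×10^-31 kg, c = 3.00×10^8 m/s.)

E_1 = h²/(8m_eL²) = 3.261×10^-20 J, so ΔE = (5² − 3²)E_1 = 5.218×10^-19 J.
λ = hc/ΔE = (6.63×10^-34·3.00×10^8)/5.218×10^-19 = 3.81×10^-7 m = 381 nm.

λ = 381 nm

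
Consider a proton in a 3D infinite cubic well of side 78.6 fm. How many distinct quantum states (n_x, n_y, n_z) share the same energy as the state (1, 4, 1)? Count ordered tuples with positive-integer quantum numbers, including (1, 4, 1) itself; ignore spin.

The level has n_x² + n_y² + n_z² = 18. The ordered positive-integer solutions are (1, 1, 4), (1, 4, 1), (4, 1, 1).
That gives 3 states.

degeneracy = 3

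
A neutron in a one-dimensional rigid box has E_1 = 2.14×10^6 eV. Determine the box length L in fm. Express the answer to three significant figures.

L = 9.78 fm

From E_n = n²h²/(8m_nL²), L = n·h/√(8m_nE_n).
E_1 = 2.14×10^6 eV = 3.428×10^-13 J, so L = 1·6.626×10^-34/√(8·1.675×10^-27·3.428×10^-13) = 9.78×10^-15 m = 9.78 fm.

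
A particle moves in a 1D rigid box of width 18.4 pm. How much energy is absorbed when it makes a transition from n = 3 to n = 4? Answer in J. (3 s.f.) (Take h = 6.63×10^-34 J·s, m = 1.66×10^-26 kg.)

E_1 = h²/(8mL²) = 9.777×10^-21 J.
|ΔE| = |3² − 4²|·E_1 = 7·9.777×10^-21 J = 6.84×10^-20 J.

|ΔE| = 6.84×10^-20 J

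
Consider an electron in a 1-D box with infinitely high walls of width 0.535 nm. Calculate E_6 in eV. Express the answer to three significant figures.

E_6 = 47.3 eV

For an infinite well E_n = n²h²/(8m_eL²), so E_1 = h²/(8m_eL²) = (6.626×10^-34)²/(8·9.109×10^-31·(5.35×10^-10 m)²) = 2.105×10^-19 J.
Then E_6 = 6²·E_1 = 36·2.105×10^-19 J = 7.578×10^-18 J.
Converting, E_6 = 7.578×10^-18 J / (1.602×10^-19 J/eV) = 47.3 eV.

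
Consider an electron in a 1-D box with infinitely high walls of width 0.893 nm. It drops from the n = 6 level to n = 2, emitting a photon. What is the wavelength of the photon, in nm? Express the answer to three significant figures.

E_1 = h²/(8m_eL²) = 7.555×10^-20 J, so ΔE = (6² − 2²)E_1 = 2.418×10^-18 J.
λ = hc/ΔE = (6.626×10^-34·2.998×10^8)/2.418×10^-18 = 8.22×10^-8 m = 82.2 nm.

λ = 82.2 nm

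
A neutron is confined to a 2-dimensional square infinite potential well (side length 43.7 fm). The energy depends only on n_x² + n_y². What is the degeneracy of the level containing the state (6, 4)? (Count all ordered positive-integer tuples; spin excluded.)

The level has n_x² + n_y² = 52. The ordered positive-integer solutions are (4, 6), (6, 4).
That gives 2 states.

degeneracy = 2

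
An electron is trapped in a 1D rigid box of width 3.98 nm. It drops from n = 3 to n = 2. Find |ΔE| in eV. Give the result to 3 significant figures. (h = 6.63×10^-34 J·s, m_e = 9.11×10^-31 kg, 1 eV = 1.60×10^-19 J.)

E_1 = h²/(8m_eL²) = 3.808×10^-21 J.
|ΔE| = |3² − 2²|·E_1 = 5·3.808×10^-21 J = 1.904×10^-20 J = 0.119 eV.

|ΔE| = 0.119 eV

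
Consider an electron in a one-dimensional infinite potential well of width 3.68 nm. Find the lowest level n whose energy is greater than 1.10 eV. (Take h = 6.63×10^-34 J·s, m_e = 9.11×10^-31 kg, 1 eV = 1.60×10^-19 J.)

n = 7

E_1 = h²/(8m_eL²) = 4.454×10^-21 J = 0.02784 eV.
Need n² > 1.10/0.02784 = 39.51, i.e. n > 6.286.
The smallest integer satisfying this is n = 7.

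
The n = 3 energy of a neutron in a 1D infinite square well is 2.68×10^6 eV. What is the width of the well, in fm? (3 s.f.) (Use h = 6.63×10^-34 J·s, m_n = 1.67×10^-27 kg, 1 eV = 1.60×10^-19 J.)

From E_n = n²h²/(8m_nL²), L = n·h/√(8m_nE_n).
E_3 = 2.68×10^6 eV = 4.288×10^-13 J, so L = 3·6.63×10^-34/√(8·1.67×10^-27·4.288×10^-13) = 2.63×10^-14 m = 26.3 fm.

L = 26.3 fm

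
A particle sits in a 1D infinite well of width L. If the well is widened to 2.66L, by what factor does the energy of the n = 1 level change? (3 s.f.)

0.141

E_n ∝ 1/L², so the energy scales by 1/2.66² = 0.141.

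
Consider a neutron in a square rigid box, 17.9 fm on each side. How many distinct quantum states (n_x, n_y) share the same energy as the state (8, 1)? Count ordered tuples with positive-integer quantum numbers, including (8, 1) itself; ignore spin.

The level has n_x² + n_y² = 65. The ordered positive-integer solutions are (1, 8), (4, 7), (7, 4), (8, 1).
That gives 4 states.

degeneracy = 4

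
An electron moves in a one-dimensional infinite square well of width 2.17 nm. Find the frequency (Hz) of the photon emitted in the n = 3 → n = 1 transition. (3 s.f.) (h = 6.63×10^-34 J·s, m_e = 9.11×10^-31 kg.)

f = 1.55×10^14 Hz

E_1 = h²/(8m_eL²) = 1.281×10^-20 J and ΔE = (3² − 1²)E_1 = 1.025×10^-19 J.
f = ΔE/h = 1.025×10^-19/6.63×10^-34 = 1.55×10^14 Hz.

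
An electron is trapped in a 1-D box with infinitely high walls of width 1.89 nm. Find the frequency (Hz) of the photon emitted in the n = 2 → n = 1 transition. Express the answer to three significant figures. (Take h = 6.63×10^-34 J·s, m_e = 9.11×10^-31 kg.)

E_1 = h²/(8m_eL²) = 1.688×10^-20 J and ΔE = (2² − 1²)E_1 = 5.064×10^-20 J.
f = ΔE/h = 5.064×10^-20/6.63×10^-34 = 7.64×10^13 Hz.

f = 7.64×10^13 Hz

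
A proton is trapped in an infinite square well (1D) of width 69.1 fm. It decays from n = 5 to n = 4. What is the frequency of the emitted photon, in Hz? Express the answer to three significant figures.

E_1 = h²/(8m_pL²) = 6.870×10^-15 J and ΔE = (5² − 4²)E_1 = 6.183×10^-14 J.
f = ΔE/h = 6.183×10^-14/6.626×10^-34 = 9.33×10^19 Hz.

f = 9.33×10^19 Hz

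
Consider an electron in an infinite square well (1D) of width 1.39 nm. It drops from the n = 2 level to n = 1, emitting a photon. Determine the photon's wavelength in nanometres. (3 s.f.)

λ = 2.12×10^3 nm

E_1 = h²/(8m_eL²) = 3.118×10^-20 J, so ΔE = (2² − 1²)E_1 = 9.354×10^-20 J.
λ = hc/ΔE = (6.626×10^-34·2.998×10^8)/9.354×10^-20 = 2.12×10^-6 m = 2.12×10^3 nm.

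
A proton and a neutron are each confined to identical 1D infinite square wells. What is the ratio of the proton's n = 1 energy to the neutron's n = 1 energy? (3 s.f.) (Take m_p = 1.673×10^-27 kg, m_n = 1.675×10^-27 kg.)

1.00

E_n ∝ 1/m at fixed n and L, so the ratio is m_n/m_p = 1.675×10^-27/1.673×10^-27 = 1.00.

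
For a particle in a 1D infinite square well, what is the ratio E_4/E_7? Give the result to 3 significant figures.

E_n ∝ n², so E_4/E_7 = 4²/7² = 16/49 = 0.327.

0.327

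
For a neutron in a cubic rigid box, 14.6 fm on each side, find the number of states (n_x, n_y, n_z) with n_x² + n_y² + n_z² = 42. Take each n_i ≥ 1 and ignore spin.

degeneracy = 6

The level has n_x² + n_y² + n_z² = 42. The ordered positive-integer solutions are (1, 4, 5), (1, 5, 4), (4, 1, 5), (4, 5, 1), (5, 1, 4), (5, 4, 1).
That gives 6 states.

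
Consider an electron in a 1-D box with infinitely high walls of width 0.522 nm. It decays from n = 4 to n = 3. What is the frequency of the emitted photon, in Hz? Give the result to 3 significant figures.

E_1 = h²/(8m_eL²) = 2.211×10^-19 J and ΔE = (4² − 3²)E_1 = 1.548×10^-18 J.
f = ΔE/h = 1.548×10^-18/6.626×10^-34 = 2.34×10^15 Hz.

f = 2.34×10^15 Hz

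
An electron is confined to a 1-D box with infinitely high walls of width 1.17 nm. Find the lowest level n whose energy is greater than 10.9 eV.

E_1 = h²/(8m_eL²) = 4.401×10^-20 J = 0.2747 eV.
Need n² > 10.9/0.2747 = 39.68, i.e. n > 6.299.
The smallest integer satisfying this is n = 7.

n = 7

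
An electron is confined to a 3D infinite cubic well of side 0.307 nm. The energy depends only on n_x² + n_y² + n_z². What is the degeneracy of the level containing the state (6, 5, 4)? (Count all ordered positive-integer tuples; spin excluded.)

The level has n_x² + n_y² + n_z² = 77. The ordered positive-integer solutions are (2, 3, 8), (2, 8, 3), (3, 2, 8), (3, 8, 2), (4, 5, 6), (4, 6, 5), (5, 4, 6), (5, 6, 4), (6, 4, 5), (6, 5, 4), (8, 2, 3), (8, 3, 2).
That gives 12 states.

degeneracy = 12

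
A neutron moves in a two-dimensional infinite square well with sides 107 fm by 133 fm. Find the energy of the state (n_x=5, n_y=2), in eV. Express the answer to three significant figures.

E = 4.93×10^5 eV

For a 2D rectangular well E = (h²/8m_n)·Σ n_i²/L_i² = (6.626×10^-34)²/(8·1.675×10^-27) · [5²/(107 fm)² + 2²/(133 fm)²].
Evaluating gives E = 7.895×10^-14 J = 4.93×10^5 eV.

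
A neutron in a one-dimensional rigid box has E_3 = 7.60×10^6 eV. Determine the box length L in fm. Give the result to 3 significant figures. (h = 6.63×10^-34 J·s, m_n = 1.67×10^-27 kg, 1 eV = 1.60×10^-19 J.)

From E_n = n²h²/(8m_nL²), L = n·h/√(8m_nE_n).
E_3 = 7.60×10^6 eV = 1.216×10^-12 J, so L = 3·6.63×10^-34/√(8·1.67×10^-27·1.216×10^-12) = 1.56×10^-14 m = 15.6 fm.

L = 15.6 fm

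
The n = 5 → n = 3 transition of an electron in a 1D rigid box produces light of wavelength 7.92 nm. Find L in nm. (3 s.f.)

L = 0.196 nm

The photon carries ΔE = hc/λ = 6.626×10^-34·2.998×10^8/7.92×10^-9 m = 2.508×10^-17 J.
Since ΔE = (5² − 3²)E_1, E_1 = 1.567×10^-18 J, and L = h/√(8m_eE_1) = 1.96×10^-10 m = 0.196 nm.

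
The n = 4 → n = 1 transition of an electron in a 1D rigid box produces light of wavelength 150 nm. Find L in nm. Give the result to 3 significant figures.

The photon carries ΔE = hc/λ = 6.626×10^-34·2.998×10^8/1.50×10^-7 m = 1.324×10^-18 J.
Since ΔE = (4² − 1²)E_1, E_1 = 8.827×10^-20 J, and L = h/√(8m_eE_1) = 8.26×10^-10 m = 0.826 nm.

L = 0.826 nm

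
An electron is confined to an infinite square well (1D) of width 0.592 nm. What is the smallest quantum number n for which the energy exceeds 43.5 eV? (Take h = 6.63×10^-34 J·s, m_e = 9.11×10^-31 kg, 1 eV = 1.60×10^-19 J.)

n = 7

E_1 = h²/(8m_eL²) = 1.721×10^-19 J = 1.076 eV.
Need n² > 43.5/1.076 = 40.43, i.e. n > 6.358.
The smallest integer satisfying this is n = 7.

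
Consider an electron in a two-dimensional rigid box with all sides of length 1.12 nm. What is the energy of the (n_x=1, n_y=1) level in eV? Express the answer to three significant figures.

For a 2D rectangular well E = (h²/8m_e)·Σ n_i²/L_i² = (6.626×10^-34)²/(8·9.109×10^-31) · [1²/(1.12 nm)² + 1²/(1.12 nm)²].
Evaluating gives E = 9.606×10^-20 J = 0.600 eV.

E = 0.600 eV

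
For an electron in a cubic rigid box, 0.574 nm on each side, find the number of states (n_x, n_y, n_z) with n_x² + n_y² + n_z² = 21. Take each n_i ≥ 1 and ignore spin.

degeneracy = 6

The level has n_x² + n_y² + n_z² = 21. The ordered positive-integer solutions are (1, 2, 4), (1, 4, 2), (2, 1, 4), (2, 4, 1), (4, 1, 2), (4, 2, 1).
That gives 6 states.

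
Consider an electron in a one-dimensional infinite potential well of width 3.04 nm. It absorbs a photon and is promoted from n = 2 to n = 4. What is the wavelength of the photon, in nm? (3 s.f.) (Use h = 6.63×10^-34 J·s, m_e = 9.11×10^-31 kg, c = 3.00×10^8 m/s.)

E_1 = h²/(8m_eL²) = 6.526×10^-21 J, so ΔE = (4² − 2²)E_1 = 7.831×10^-20 J.
λ = hc/ΔE = (6.63×10^-34·3.00×10^8)/7.831×10^-20 = 2.54×10^-6 m = 2.54×10^3 nm.

λ = 2.54×10^3 nm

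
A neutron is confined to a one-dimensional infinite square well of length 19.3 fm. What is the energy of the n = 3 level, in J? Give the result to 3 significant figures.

For an infinite well E_n = n²h²/(8m_nL²), so E_1 = h²/(8m_nL²) = (6.626×10^-34)²/(8·1.675×10^-27·(1.93×10^-14 m)²) = 8.796×10^-14 J.
Then E_3 = 3²·E_1 = 9·8.796×10^-14 J = 7.92×10^-13 J.

E_3 = 7.92×10^-13 J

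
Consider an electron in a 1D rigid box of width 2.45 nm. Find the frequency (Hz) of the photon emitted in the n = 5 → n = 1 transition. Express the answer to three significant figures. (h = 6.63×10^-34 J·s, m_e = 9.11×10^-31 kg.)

E_1 = h²/(8m_eL²) = 1.005×10^-20 J and ΔE = (5² − 1²)E_1 = 2.412×10^-19 J.
f = ΔE/h = 2.412×10^-19/6.63×10^-34 = 3.64×10^14 Hz.

f = 3.64×10^14 Hz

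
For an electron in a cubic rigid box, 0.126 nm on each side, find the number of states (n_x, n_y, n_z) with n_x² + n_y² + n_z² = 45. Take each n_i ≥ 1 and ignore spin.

degeneracy = 6

The level has n_x² + n_y² + n_z² = 45. The ordered positive-integer solutions are (2, 4, 5), (2, 5, 4), (4, 2, 5), (4, 5, 2), (5, 2, 4), (5, 4, 2).
That gives 6 states.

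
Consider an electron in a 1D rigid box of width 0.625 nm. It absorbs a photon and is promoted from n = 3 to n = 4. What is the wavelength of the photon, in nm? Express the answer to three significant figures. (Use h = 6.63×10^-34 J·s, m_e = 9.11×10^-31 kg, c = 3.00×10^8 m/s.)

λ = 184 nm

E_1 = h²/(8m_eL²) = 1.544×10^-19 J, so ΔE = (4² − 3²)E_1 = 1.081×10^-18 J.
λ = hc/ΔE = (6.63×10^-34·3.00×10^8)/1.081×10^-18 = 1.84×10^-7 m = 184 nm.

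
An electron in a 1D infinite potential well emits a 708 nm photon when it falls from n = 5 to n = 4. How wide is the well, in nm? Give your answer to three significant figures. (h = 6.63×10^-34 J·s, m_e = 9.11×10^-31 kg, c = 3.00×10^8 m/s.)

L = 1.39 nm

The photon carries ΔE = hc/λ = 6.63×10^-34·3.00×10^8/7.08×10^-7 m = 2.809×10^-19 J.
Since ΔE = (5² − 4²)E_1, E_1 = 3.121×10^-20 J, and L = h/√(8m_eE_1) = 1.39×10^-9 m = 1.39 nm.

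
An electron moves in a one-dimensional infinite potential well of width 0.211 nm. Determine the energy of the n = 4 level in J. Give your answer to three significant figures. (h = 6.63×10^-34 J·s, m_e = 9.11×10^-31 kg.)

E_4 = 2.17×10^-17 J

For an infinite well E_n = n²h²/(8m_eL²), so E_1 = h²/(8m_eL²) = (6.63×10^-34)²/(8·9.11×10^-31·(2.11×10^-10 m)²) = 1.355×10^-18 J.
Then E_4 = 4²·E_1 = 16·1.355×10^-18 J = 2.17×10^-17 J.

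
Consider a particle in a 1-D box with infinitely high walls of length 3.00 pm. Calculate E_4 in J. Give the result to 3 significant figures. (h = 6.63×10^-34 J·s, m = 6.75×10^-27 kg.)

E_4 = 1.45×10^-17 J

For an infinite well E_n = n²h²/(8mL²), so E_1 = h²/(8mL²) = (6.63×10^-34)²/(8·6.75×10^-27·(3.00×10^-12 m)²) = 9.045×10^-19 J.
Then E_4 = 4²·E_1 = 16·9.045×10^-19 J = 1.45×10^-17 J.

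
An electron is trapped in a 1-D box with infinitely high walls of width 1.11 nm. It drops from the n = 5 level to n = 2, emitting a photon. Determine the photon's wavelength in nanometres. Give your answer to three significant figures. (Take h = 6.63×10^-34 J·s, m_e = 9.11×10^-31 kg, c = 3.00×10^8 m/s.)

λ = 193 nm

E_1 = h²/(8m_eL²) = 4.895×10^-20 J, so ΔE = (5² − 2²)E_1 = 1.028×10^-18 J.
λ = hc/ΔE = (6.63×10^-34·3.00×10^8)/1.028×10^-18 = 1.93×10^-7 m = 193 nm.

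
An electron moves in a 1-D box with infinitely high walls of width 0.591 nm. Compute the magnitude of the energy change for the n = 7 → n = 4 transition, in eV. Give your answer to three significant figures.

|ΔE| = 35.5 eV

E_1 = h²/(8m_eL²) = 1.725×10^-19 J.
|ΔE| = |7² − 4²|·E_1 = 33·1.725×10^-19 J = 5.692×10^-18 J = 35.5 eV.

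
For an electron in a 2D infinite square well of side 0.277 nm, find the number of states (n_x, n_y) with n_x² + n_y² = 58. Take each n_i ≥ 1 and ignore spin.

The level has n_x² + n_y² = 58. The ordered positive-integer solutions are (3, 7), (7, 3).
That gives 2 states.

degeneracy = 2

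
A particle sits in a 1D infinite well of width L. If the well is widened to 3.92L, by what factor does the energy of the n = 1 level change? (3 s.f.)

0.0651

E_n ∝ 1/L², so the energy scales by 1/3.92² = 0.0651.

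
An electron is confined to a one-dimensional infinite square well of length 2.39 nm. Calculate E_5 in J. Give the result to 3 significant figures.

E_5 = 2.64×10^-19 J

For an infinite well E_n = n²h²/(8m_eL²), so E_1 = h²/(8m_eL²) = (6.626×10^-34)²/(8·9.109×10^-31·(2.39×10^-9 m)²) = 1.055×10^-20 J.
Then E_5 = 5²·E_1 = 25·1.055×10^-20 J = 2.64×10^-19 J.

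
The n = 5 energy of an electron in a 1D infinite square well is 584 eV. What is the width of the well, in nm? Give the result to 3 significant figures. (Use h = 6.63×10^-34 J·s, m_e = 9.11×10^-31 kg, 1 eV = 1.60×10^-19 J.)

From E_n = n²h²/(8m_eL²), L = n·h/√(8m_eE_n).
E_5 = 584 eV = 9.344×10^-17 J, so L = 5·6.63×10^-34/√(8·9.11×10^-31·9.344×10^-17) = 1.27×10^-10 m = 0.127 nm.

L = 0.127 nm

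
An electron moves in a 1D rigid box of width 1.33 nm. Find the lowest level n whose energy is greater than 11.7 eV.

E_1 = h²/(8m_eL²) = 3.406×10^-20 J = 0.2126 eV.
Need n² > 11.7/0.2126 = 55.03, i.e. n > 7.418.
The smallest integer satisfying this is n = 8.

n = 8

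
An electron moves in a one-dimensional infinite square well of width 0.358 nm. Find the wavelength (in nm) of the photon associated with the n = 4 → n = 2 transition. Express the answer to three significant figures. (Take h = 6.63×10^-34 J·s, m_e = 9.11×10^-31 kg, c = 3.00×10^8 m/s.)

λ = 35.2 nm

E_1 = h²/(8m_eL²) = 4.706×10^-19 J, so ΔE = (4² − 2²)E_1 = 5.647×10^-18 J.
λ = hc/ΔE = (6.63×10^-34·3.00×10^8)/5.647×10^-18 = 3.52×10^-8 m = 35.2 nm.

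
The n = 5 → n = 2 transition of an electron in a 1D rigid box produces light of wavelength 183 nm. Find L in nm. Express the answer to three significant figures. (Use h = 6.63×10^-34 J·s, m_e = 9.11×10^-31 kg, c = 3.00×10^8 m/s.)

The photon carries ΔE = hc/λ = 6.63×10^-34·3.00×10^8/1.83×10^-7 m = 1.087×10^-18 J.
Since ΔE = (5² − 2²)E_1, E_1 = 5.176×10^-20 J, and L = h/√(8m_eE_1) = 1.08×10^-9 m = 1.08 nm.

L = 1.08 nm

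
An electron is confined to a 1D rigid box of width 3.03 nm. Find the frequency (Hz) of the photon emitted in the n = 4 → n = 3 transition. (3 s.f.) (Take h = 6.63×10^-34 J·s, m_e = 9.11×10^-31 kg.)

f = 6.94×10^13 Hz

E_1 = h²/(8m_eL²) = 6.570×10^-21 J and ΔE = (4² − 3²)E_1 = 4.599×10^-20 J.
f = ΔE/h = 4.599×10^-20/6.63×10^-34 = 6.94×10^13 Hz.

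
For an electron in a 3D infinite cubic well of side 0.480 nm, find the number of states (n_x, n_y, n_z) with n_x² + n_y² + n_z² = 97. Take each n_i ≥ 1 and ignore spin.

The level has n_x² + n_y² + n_z² = 97. The ordered positive-integer solutions are (5, 6, 6), (6, 5, 6), (6, 6, 5).
That gives 3 states.

degeneracy = 3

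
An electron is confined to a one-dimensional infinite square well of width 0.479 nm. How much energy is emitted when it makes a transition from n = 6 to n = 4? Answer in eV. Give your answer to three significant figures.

|ΔE| = 32.8 eV

E_1 = h²/(8m_eL²) = 2.626×10^-19 J.
|ΔE| = |6² − 4²|·E_1 = 20·2.626×10^-19 J = 5.252×10^-18 J = 32.8 eV.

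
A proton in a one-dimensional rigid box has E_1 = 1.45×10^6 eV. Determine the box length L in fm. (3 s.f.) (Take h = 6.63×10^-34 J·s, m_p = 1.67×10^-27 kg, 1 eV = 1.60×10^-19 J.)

L = 11.9 fm

From E_n = n²h²/(8m_pL²), L = n·h/√(8m_pE_n).
E_1 = 1.45×10^6 eV = 2.320×10^-13 J, so L = 1·6.63×10^-34/√(8·1.67×10^-27·2.320×10^-13) = 1.19×10^-14 m = 11.9 fm.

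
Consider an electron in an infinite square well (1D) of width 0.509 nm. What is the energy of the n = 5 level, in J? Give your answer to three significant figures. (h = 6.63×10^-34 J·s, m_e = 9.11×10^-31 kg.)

E_5 = 5.82×10^-18 J

For an infinite well E_n = n²h²/(8m_eL²), so E_1 = h²/(8m_eL²) = (6.63×10^-34)²/(8·9.11×10^-31·(5.09×10^-10 m)²) = 2.328×10^-19 J.
Then E_5 = 5²·E_1 = 25·2.328×10^-19 J = 5.82×10^-18 J.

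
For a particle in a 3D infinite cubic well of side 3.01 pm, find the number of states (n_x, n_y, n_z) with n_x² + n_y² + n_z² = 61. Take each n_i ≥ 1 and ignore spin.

The level has n_x² + n_y² + n_z² = 61. The ordered positive-integer solutions are (3, 4, 6), (3, 6, 4), (4, 3, 6), (4, 6, 3), (6, 3, 4), (6, 4, 3).
That gives 6 states.

degeneracy = 6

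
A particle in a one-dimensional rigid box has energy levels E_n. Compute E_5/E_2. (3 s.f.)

E_n ∝ n², so E_5/E_2 = 5²/2² = 25/4 = 6.25.

6.25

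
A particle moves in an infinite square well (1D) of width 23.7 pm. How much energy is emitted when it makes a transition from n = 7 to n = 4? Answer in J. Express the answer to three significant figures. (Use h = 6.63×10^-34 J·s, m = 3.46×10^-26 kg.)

E_1 = h²/(8mL²) = 2.827×10^-21 J.
|ΔE| = |7² − 4²|·E_1 = 33·2.827×10^-21 J = 9.33×10^-20 J.

|ΔE| = 9.33×10^-20 J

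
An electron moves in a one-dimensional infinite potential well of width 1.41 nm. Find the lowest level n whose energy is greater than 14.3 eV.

n = 9

E_1 = h²/(8m_eL²) = 3.030×10^-20 J = 0.1891 eV.
Need n² > 14.3/0.1891 = 75.62, i.e. n > 8.696.
The smallest integer satisfying this is n = 9.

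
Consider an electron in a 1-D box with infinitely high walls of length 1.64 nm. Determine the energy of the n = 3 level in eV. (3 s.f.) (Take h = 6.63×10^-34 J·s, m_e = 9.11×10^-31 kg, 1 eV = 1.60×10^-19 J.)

For an infinite well E_n = n²h²/(8m_eL²), so E_1 = h²/(8m_eL²) = (6.63×10^-34)²/(8·9.11×10^-31·(1.64×10^-9 m)²) = 2.242×10^-20 J.
Then E_3 = 3²·E_1 = 9·2.242×10^-20 J = 2.018×10^-19 J.
Converting, E_3 = 2.018×10^-19 J / (1.60×10^-19 J/eV) = 1.26 eV.

E_3 = 1.26 eV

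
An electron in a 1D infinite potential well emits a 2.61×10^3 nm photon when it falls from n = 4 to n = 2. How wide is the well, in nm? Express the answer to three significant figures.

The photon carries ΔE = hc/λ = 6.626×10^-34·2.998×10^8/2.61×10^-6 m = 7.611×10^-20 J.
Since ΔE = (4² − 2²)E_1, E_1 = 6.343×10^-21 J, and L = h/√(8m_eE_1) = 3.08×10^-9 m = 3.08 nm.

L = 3.08 nm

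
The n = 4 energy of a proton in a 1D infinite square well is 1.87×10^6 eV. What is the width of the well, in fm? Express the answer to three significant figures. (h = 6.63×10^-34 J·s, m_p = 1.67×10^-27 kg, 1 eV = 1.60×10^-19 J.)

From E_n = n²h²/(8m_pL²), L = n·h/√(8m_pE_n).
E_4 = 1.87×10^6 eV = 2.992×10^-13 J, so L = 4·6.63×10^-34/√(8·1.67×10^-27·2.992×10^-13) = 4.19×10^-14 m = 41.9 fm.

L = 41.9 fm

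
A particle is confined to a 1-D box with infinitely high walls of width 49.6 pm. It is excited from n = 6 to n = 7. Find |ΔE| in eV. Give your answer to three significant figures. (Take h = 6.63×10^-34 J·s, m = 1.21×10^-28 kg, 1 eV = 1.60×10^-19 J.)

|ΔE| = 15.0 eV

E_1 = h²/(8mL²) = 1.846×10^-19 J.
|ΔE| = |6² − 7²|·E_1 = 13·1.846×10^-19 J = 2.400×10^-18 J = 15.0 eV.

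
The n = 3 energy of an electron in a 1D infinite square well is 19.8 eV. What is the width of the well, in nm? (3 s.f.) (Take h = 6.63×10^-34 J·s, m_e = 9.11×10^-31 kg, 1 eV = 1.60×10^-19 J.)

L = 0.414 nm

From E_n = n²h²/(8m_eL²), L = n·h/√(8m_eE_n).
E_3 = 19.8 eV = 3.168×10^-18 J, so L = 3·6.63×10^-34/√(8·9.11×10^-31·3.168×10^-18) = 4.14×10^-10 m = 0.414 nm.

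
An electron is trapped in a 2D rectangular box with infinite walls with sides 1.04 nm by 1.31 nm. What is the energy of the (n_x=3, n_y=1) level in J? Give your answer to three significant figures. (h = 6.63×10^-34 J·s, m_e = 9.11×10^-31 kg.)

For a 2D rectangular well E = (h²/8m_e)·Σ n_i²/L_i² = (6.63×10^-34)²/(8·9.11×10^-31) · [3²/(1.04 nm)² + 1²/(1.31 nm)²].
Evaluating gives E = 5.37×10^-19 J.

E = 5.37×10^-19 J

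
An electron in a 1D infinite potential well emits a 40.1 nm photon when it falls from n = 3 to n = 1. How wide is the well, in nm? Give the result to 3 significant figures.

The photon carries ΔE = hc/λ = 6.626×10^-34·2.998×10^8/4.01×10^-8 m = 4.954×10^-18 J.
Since ΔE = (3² − 1²)E_1, E_1 = 6.192×10^-19 J, and L = h/√(8m_eE_1) = 3.12×10^-10 m = 0.312 nm.

L = 0.312 nm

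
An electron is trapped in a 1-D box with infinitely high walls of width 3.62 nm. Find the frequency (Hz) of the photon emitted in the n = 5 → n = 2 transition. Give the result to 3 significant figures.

f = 1.46×10^14 Hz

E_1 = h²/(8m_eL²) = 4.598×10^-21 J and ΔE = (5² − 2²)E_1 = 9.656×10^-20 J.
f = ΔE/h = 9.656×10^-20/6.626×10^-34 = 1.46×10^14 Hz.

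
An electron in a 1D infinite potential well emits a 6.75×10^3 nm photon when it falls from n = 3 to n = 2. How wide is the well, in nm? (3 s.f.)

The photon carries ΔE = hc/λ = 6.626×10^-34·2.998×10^8/6.75×10^-6 m = 2.943×10^-20 J.
Since ΔE = (3² − 2²)E_1, E_1 = 5.886×10^-21 J, and L = h/√(8m_eE_1) = 3.20×10^-9 m = 3.20 nm.

L = 3.20 nm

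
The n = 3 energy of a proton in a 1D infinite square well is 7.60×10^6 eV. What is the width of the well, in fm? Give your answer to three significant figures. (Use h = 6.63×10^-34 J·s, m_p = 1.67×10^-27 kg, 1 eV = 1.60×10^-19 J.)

L = 15.6 fm

From E_n = n²h²/(8m_pL²), L = n·h/√(8m_pE_n).
E_3 = 7.60×10^6 eV = 1.216×10^-12 J, so L = 3·6.63×10^-34/√(8·1.67×10^-27·1.216×10^-12) = 1.56×10^-14 m = 15.6 fm.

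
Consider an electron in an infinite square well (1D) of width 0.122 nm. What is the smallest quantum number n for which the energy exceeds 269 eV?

n = 4

E_1 = h²/(8m_eL²) = 4.048×10^-18 J = 25.27 eV.
Need n² > 269/25.27 = 10.65, i.e. n > 3.263.
The smallest integer satisfying this is n = 4.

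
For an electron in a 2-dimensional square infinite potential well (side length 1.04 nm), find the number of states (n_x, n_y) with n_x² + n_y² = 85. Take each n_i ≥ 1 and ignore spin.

degeneracy = 4

The level has n_x² + n_y² = 85. The ordered positive-integer solutions are (2, 9), (6, 7), (7, 6), (9, 2).
That gives 4 states.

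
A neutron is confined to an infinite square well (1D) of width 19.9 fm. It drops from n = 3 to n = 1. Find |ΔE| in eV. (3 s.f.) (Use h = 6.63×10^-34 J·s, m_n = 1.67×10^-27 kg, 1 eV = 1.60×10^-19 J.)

|ΔE| = 4.15×10^6 eV

E_1 = h²/(8m_nL²) = 8.308×10^-14 J.
|ΔE| = |3² − 1²|·E_1 = 8·8.308×10^-14 J = 6.646×10^-13 J = 4.15×10^6 eV.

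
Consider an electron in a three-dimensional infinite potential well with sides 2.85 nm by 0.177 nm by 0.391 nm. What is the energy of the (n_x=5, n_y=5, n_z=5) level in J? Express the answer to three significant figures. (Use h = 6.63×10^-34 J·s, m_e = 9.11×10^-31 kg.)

For a 3D rectangular well E = (h²/8m_e)·Σ n_i²/L_i² = (6.63×10^-34)²/(8·9.11×10^-31) · [5²/(2.85 nm)² + 5²/(0.177 nm)² + 5²/(0.391 nm)²].
Evaluating gives E = 5.82×10^-17 J.

E = 5.82×10^-17 J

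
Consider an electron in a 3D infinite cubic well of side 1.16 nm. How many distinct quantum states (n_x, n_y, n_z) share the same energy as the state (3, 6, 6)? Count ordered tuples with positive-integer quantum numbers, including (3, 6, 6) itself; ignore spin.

The level has n_x² + n_y² + n_z² = 81. The ordered positive-integer solutions are (1, 4, 8), (1, 8, 4), (3, 6, 6), (4, 1, 8), (4, 4, 7), (4, 7, 4), (4, 8, 1), (6, 3, 6), (6, 6, 3), (7, 4, 4), (8, 1, 4), (8, 4, 1).
That gives 12 states.

degeneracy = 12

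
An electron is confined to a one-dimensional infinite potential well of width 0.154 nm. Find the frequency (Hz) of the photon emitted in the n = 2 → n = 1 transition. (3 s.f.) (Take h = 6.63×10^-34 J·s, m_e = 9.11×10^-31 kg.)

E_1 = h²/(8m_eL²) = 2.543×10^-18 J and ΔE = (2² − 1²)E_1 = 7.629×10^-18 J.
f = ΔE/h = 7.629×10^-18/6.63×10^-34 = 1.15×10^16 Hz.

f = 1.15×10^16 Hz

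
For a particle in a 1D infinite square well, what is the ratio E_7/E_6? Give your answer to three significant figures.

E_n ∝ n², so E_7/E_6 = 7²/6² = 49/36 = 1.36.

1.36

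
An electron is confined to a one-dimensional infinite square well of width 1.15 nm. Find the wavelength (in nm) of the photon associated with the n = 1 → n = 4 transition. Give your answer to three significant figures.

λ = 291 nm

E_1 = h²/(8m_eL²) = 4.556×10^-20 J, so ΔE = (4² − 1²)E_1 = 6.834×10^-19 J.
λ = hc/ΔE = (6.626×10^-34·2.998×10^8)/6.834×10^-19 = 2.91×10^-7 m = 291 nm.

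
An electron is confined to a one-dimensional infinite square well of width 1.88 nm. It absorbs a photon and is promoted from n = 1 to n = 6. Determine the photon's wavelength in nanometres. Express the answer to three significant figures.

E_1 = h²/(8m_eL²) = 1.705×10^-20 J, so ΔE = (6² − 1²)E_1 = 5.968×10^-19 J.
λ = hc/ΔE = (6.626×10^-34·2.998×10^8)/5.968×10^-19 = 3.33×10^-7 m = 333 nm.

λ = 333 nm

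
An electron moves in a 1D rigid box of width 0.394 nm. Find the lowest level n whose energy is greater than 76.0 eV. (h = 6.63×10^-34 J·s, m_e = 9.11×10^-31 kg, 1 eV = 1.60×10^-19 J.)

E_1 = h²/(8m_eL²) = 3.885×10^-19 J = 2.428 eV.
Need n² > 76.0/2.428 = 31.30, i.e. n > 5.595.
The smallest integer satisfying this is n = 6.

n = 6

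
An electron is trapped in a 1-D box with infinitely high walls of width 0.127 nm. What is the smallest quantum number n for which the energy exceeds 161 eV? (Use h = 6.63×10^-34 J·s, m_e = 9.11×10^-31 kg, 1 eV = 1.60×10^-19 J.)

n = 3

E_1 = h²/(8m_eL²) = 3.739×10^-18 J = 23.37 eV.
Need n² > 161/23.37 = 6.889, i.e. n > 2.625.
The smallest integer satisfying this is n = 3.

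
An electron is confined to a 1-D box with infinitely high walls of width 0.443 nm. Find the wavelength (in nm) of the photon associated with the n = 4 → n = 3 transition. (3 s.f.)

E_1 = h²/(8m_eL²) = 3.070×10^-19 J, so ΔE = (4² − 3²)E_1 = 2.149×10^-18 J.
λ = hc/ΔE = (6.626×10^-34·2.998×10^8)/2.149×10^-18 = 9.24×10^-8 m = 92.4 nm.

λ = 92.4 nm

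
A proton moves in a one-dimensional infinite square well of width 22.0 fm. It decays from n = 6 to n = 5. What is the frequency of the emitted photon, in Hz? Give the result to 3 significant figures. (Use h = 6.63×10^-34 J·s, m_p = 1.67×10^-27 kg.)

E_1 = h²/(8m_pL²) = 6.798×10^-14 J and ΔE = (6² − 5²)E_1 = 7.478×10^-13 J.
f = ΔE/h = 7.478×10^-13/6.63×10^-34 = 1.13×10^21 Hz.

f = 1.13×10^21 Hz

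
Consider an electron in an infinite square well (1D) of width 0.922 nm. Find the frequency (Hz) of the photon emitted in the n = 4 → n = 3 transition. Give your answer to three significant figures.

f = 7.49×10^14 Hz

E_1 = h²/(8m_eL²) = 7.087×10^-20 J and ΔE = (4² − 3²)E_1 = 4.961×10^-19 J.
f = ΔE/h = 4.961×10^-19/6.626×10^-34 = 7.49×10^14 Hz.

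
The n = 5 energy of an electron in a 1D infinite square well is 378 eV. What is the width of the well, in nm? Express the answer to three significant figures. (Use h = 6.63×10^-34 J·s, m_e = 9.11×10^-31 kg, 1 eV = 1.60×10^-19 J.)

L = 0.158 nm

From E_n = n²h²/(8m_eL²), L = n·h/√(8m_eE_n).
E_5 = 378 eV = 6.048×10^-17 J, so L = 5·6.63×10^-34/√(8·9.11×10^-31·6.048×10^-17) = 1.58×10^-10 m = 0.158 nm.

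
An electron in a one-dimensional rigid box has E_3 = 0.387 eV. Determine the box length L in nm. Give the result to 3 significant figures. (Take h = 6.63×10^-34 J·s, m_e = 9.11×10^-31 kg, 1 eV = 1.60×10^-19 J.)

L = 2.96 nm

From E_n = n²h²/(8m_eL²), L = n·h/√(8m_eE_n).
E_3 = 0.387 eV = 6.192×10^-20 J, so L = 3·6.63×10^-34/√(8·9.11×10^-31·6.192×10^-20) = 2.96×10^-9 m = 2.96 nm.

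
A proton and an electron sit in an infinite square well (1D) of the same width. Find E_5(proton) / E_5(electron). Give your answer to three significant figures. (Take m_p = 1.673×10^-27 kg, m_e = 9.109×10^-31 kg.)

5.44×10^-4

E_n ∝ 1/m at fixed n and L, so the ratio is m_e/m_p = 9.109×10^-31/1.673×10^-27 = 5.44×10^-4.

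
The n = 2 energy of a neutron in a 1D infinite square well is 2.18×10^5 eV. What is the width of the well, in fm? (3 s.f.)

L = 61.3 fm

From E_n = n²h²/(8m_nL²), L = n·h/√(8m_nE_n).
E_2 = 2.18×10^5 eV = 3.492×10^-14 J, so L = 2·6.626×10^-34/√(8·1.675×10^-27·3.492×10^-14) = 6.13×10^-14 m = 61.3 fm.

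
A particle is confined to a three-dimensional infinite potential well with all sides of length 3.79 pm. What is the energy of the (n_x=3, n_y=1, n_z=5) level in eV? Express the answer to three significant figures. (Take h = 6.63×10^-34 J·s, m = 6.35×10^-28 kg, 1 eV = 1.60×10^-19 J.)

For a 3D rectangular well E = (h²/8m)·Σ n_i²/L_i² = (6.63×10^-34)²/(8·6.35×10^-28) · [3²/(3.79 pm)² + 1²/(3.79 pm)² + 5²/(3.79 pm)²].
Evaluating gives E = 2.108×10^-16 J = 1.32×10^3 eV.

E = 1.32×10^3 eV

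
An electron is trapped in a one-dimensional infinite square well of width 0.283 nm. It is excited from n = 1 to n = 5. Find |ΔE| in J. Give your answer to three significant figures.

E_1 = h²/(8m_eL²) = 7.523×10^-19 J.
|ΔE| = |1² − 5²|·E_1 = 24·7.523×10^-19 J = 1.81×10^-17 J.

|ΔE| = 1.81×10^-17 J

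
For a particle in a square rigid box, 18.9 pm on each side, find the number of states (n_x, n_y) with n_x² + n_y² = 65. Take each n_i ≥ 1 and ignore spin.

The level has n_x² + n_y² = 65. The ordered positive-integer solutions are (1, 8), (4, 7), (7, 4), (8, 1).
That gives 4 states.

degeneracy = 4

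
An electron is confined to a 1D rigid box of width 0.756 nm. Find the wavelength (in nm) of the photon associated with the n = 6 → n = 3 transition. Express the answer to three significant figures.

λ = 69.8 nm

E_1 = h²/(8m_eL²) = 1.054×10^-19 J, so ΔE = (6² − 3²)E_1 = 2.846×10^-18 J.
λ = hc/ΔE = (6.626×10^-34·2.998×10^8)/2.846×10^-18 = 6.98×10^-8 m = 69.8 nm.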